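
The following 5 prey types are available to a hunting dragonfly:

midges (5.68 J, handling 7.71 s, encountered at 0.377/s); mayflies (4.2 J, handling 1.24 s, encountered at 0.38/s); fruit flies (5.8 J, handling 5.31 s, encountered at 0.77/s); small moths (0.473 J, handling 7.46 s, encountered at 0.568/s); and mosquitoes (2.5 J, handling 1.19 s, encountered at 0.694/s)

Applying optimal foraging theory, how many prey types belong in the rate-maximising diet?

E/h in descending order: mayflies 3.39, mosquitoes 2.1, fruit flies 1.09, midges 0.737, small moths 0.0634 J/s. The optimal diet is the largest prefix of this list for which every included type satisfies E_i/h_i > R on the types above it.
Rate on top 1: 1.085. mosquitoes: 2.1 > 1.085 → include.
Rate on top 2: 1.45. fruit flies: 1.09 < 1.45 → exclude; stop.
Optimal diet: mayflies, mosquitoes — 2 of 5 types.

2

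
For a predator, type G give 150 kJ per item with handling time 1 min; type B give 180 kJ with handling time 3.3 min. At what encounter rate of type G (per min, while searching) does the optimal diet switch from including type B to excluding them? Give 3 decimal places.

0.571 per min

Drop type B once their profitability E₂/h₂ falls below the rate achievable on type G alone: E₂/h₂ = λE₁/(1 + λh₁).
Solve for λ: λE₁h₂ = E₂(1 + λh₁) → λ(E₁h₂ − E₂h₁) = E₂ → λ = E₂/(E₁h₂ − E₂h₁).
λ = 180/(150×3.3 − 180×1) = 180/315 = 0.5714 per min.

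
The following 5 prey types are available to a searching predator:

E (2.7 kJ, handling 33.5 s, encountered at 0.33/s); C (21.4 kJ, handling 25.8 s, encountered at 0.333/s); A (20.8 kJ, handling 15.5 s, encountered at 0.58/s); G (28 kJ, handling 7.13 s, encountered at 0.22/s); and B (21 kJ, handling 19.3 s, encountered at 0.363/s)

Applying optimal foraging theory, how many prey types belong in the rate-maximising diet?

1

Profitabilities (E/h, kJ/s): G 3.93, A 1.34, B 1.09, C 0.829, E 0.0806. Add prey in this order while the next type's profitability exceeds the intake rate on those already taken.
Rate on top 1: 2.398. A: 1.34 < 2.398 → exclude; stop.
Optimal diet: G — 1 of 5 types.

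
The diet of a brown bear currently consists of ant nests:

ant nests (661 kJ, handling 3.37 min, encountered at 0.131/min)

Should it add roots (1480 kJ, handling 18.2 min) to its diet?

Yes

On ant nests alone, R = ΣλE/(1+Σλh) = 86.59/1.441 = 60.07 kJ/min.
Profitability of roots: 1480/18.2 = 81.32 kJ/min.
81.32 > 60.07, so adding roots raises the average — include it.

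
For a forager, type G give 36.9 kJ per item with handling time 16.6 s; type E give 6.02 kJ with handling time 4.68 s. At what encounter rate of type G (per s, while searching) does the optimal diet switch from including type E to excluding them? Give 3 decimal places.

0.083 per s

At the threshold, the rate on type G alone equals the profitability of type E: λ·36.9/(1 + λ·16.6) = 6.02/4.68 = 1.286.
Rearranging, λ(36.9 − 1.286×16.6) = 1.286, so λ = 1.286/15.55 = 0.08274 per s.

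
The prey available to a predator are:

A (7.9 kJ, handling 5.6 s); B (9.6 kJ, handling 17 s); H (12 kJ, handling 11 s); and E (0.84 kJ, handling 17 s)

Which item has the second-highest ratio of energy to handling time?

H

Profitability E/h (kJ/s): A = 7.9/5.6 = 1.41, B = 9.6/17 = 0.565, H = 12/11 = 1.09, E = 0.84/17 = 0.0494.
Ranked: A > H > B > E.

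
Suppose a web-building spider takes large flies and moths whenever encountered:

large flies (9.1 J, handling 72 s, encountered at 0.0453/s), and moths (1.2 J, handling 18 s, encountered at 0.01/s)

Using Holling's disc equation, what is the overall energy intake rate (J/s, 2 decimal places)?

0.10 J/s

Energy encountered per unit search time: 0.0453×9.1 + 0.01×1.2 = 0.4242 J/s.
Handling time per unit search time: 0.0453×72 + 0.01×18 = 3.442.
Rate = 0.4242/(1 + 3.442) = 0.09551 J/s.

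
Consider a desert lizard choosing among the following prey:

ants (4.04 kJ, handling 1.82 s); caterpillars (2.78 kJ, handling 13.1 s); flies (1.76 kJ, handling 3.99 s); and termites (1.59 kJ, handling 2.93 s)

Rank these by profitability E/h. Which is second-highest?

termites

In descending order of E/h:
ants: 4.04/1.82 = 2.22 kJ/s
termites: 1.59/2.93 = 0.543 kJ/s
flies: 1.76/3.99 = 0.441 kJ/s
caterpillars: 2.78/13.1 = 0.212 kJ/s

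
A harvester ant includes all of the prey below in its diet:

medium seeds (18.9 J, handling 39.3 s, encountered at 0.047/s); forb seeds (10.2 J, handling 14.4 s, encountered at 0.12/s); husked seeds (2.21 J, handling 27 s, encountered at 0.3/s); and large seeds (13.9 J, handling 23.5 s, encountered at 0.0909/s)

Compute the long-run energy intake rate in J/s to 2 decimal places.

0.27 J/s

Energy encountered per unit search time: 0.047×18.9 + 0.12×10.2 + 0.3×2.21 + 0.0909×13.9 = 4.039 J/s.
Handling time per unit search time: 0.047×39.3 + 0.12×14.4 + 0.3×27 + 0.0909×23.5 = 13.81.
Rate = 4.039/(1 + 13.81) = 0.2727 J/s.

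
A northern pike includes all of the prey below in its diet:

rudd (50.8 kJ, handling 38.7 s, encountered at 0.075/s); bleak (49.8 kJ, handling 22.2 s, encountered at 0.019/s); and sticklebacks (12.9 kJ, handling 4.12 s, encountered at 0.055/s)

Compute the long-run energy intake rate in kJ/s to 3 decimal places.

1.201 kJ/s

R = Σλ_iE_i / (1 + Σλ_ih_i)
Numerator: 0.075×50.8 + 0.019×49.8 + 0.055×12.9 = 5.466
Denominator: 1 + 0.075×38.7 + 0.019×22.2 + 0.055×4.12 = 4.551
R = 5.466/4.551 = 1.201 kJ/s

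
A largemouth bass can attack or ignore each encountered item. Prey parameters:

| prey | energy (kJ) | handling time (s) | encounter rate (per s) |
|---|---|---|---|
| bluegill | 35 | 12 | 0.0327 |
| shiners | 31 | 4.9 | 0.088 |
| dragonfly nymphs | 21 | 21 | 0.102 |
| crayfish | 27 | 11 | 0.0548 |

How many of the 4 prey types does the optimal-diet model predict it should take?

3

Rank by E/h (kJ/s): shiners 6.33, bluegill 2.92, crayfish 2.45, dragonfly nymphs 1. Include each in turn until the next type's E/h falls below the running intake rate.
Rate on top 1: 1.906. bluegill: 2.92 > 1.906 → include.
Rate on top 2: 2.124. crayfish: 2.45 > 2.124 → include.
Rate on top 3: 2.206. dragonfly nymphs: 1 < 2.206 → exclude; stop.
Optimal diet: shiners, bluegill, crayfish — 3 of 4 types.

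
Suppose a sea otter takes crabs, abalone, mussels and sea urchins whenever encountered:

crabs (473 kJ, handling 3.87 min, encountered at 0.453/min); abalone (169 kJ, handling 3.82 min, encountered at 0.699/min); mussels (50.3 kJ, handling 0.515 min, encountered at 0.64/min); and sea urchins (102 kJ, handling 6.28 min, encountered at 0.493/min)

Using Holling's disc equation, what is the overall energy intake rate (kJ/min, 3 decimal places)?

R = Σλ_iE_i / (1 + Σλ_ih_i)
Numerator: 0.453×473 + 0.699×169 + 0.64×50.3 + 0.493×102 = 414.9
Denominator: 1 + 0.453×3.87 + 0.699×3.82 + 0.64×0.515 + 0.493×6.28 = 8.849
R = 414.9/8.849 = 46.88 kJ/min

46.885 kJ/min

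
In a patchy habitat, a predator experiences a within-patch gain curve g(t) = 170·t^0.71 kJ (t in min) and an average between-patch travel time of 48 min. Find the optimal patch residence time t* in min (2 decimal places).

Optimal t* satisfies g'(t*) = g(t*)/(T + t*).
g'(t) = 0.71·170·t^-0.29. Setting 0.71·170·t^-0.29 = 170·t^0.71/(48+t) gives 0.71(48+t) = t, so 0.29·t = 0.71×48.
t* = 0.71×48/0.29 = 117.5 min.

117.52 min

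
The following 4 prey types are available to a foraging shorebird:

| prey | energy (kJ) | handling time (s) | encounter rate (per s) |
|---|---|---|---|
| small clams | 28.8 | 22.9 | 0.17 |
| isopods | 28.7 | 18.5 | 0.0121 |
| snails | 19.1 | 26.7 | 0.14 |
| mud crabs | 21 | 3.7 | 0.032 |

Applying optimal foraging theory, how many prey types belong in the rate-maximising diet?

3

Profitabilities (E/h, kJ/s): mud crabs 5.68, isopods 1.55, small clams 1.26, snails 0.715. Add prey in this order while the next type's profitability exceeds the intake rate on those already taken.
Rate on top 1: 0.6009. isopods: 1.55 > 0.6009 → include.
Rate on top 2: 0.7594. small clams: 1.26 > 0.7594 → include.
Rate on top 3: 1.13. snails: 0.715 < 1.13 → exclude; stop.
Optimal diet: mud crabs, isopods, small clams — 3 of 4 types.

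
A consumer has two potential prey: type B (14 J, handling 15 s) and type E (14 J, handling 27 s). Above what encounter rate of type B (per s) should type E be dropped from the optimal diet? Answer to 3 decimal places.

0.083 per s

Drop type E once their profitability E₂/h₂ falls below the rate achievable on type B alone: E₂/h₂ = λE₁/(1 + λh₁).
Solve for λ: λE₁h₂ = E₂(1 + λh₁) → λ(E₁h₂ − E₂h₁) = E₂ → λ = E₂/(E₁h₂ − E₂h₁).
λ = 14/(14×27 − 14×15) = 14/168 = 0.08333 per s.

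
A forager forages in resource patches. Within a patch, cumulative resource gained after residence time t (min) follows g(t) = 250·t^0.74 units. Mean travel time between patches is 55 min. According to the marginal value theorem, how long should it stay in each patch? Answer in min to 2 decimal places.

156.54 min

By the marginal value theorem, leave when the instantaneous gain rate g'(t) equals the habitat-wide average g(t)/(T + t).
g'(t) = 0.74·250·t^-0.26. Setting 0.74·250·t^-0.26 = 250·t^0.74/(55+t) gives 0.74(55+t) = t, so 0.26·t = 0.74×55.
t* = 0.74×55/0.26 = 156.5 min.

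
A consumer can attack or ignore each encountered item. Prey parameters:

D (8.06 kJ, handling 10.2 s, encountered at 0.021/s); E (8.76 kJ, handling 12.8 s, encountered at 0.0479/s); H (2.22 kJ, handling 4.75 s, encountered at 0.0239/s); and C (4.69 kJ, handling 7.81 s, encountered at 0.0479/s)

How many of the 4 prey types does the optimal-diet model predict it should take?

Profitabilities (E/h, kJ/s): D 0.79, E 0.684, C 0.601, H 0.467. Add prey in this order while the next type's profitability exceeds the intake rate on those already taken.
Rate on top 1: 0.1394. E: 0.684 > 0.1394 → include.
Rate on top 2: 0.3223. C: 0.601 > 0.3223 → include.
Rate on top 3: 0.3695. H: 0.467 > 0.3695 → include.
Optimal diet: D, E, C, H — 4 of 4 types.

4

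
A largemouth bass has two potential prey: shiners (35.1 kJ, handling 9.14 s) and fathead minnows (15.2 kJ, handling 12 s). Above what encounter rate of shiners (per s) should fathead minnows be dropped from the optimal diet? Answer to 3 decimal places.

0.054 per s

Drop fathead minnows once their profitability E₂/h₂ falls below the rate achievable on shiners alone: E₂/h₂ = λE₁/(1 + λh₁).
Solve for λ: λE₁h₂ = E₂(1 + λh₁) → λ(E₁h₂ − E₂h₁) = E₂ → λ = E₂/(E₁h₂ − E₂h₁).
λ = 15.2/(35.1×12 − 15.2×9.14) = 15.2/282.3 = 0.05385 per s.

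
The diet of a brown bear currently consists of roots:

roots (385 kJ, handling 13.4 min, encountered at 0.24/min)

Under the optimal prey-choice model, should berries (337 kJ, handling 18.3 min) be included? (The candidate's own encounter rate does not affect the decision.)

Current rate: (0.24×385)/(1 + 0.24×13.4) = 21.92 kJ/min.
berries: E/h = 337/18.3 = 18.42 kJ/min.
Since 18.42 < R, time spent handling berries is better spent searching.

No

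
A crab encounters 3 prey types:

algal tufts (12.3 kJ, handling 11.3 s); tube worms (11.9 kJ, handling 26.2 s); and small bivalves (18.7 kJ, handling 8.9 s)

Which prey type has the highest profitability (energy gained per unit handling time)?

small bivalves

Profitability E/h (kJ/s): algal tufts = 12.3/11.3 = 1.09, tube worms = 11.9/26.2 = 0.454, small bivalves = 18.7/8.9 = 2.1.
Ranked: small bivalves > algal tufts > tube worms.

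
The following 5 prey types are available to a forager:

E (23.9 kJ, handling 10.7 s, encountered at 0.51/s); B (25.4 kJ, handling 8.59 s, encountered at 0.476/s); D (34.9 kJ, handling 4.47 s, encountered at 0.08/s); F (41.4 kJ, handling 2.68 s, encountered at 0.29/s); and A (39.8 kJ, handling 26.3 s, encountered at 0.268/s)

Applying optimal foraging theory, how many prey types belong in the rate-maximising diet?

2

E/h in descending order: F 15.4, D 7.81, B 2.96, E 2.23, A 1.51 kJ/s. The optimal diet is the largest prefix of this list for which every included type satisfies E_i/h_i > R on the types above it.
Rate on top 1: 6.756. D: 7.81 > 6.756 → include.
Rate on top 2: 6.932. B: 2.96 < 6.932 → exclude; stop.
Optimal diet: F, D — 2 of 5 types.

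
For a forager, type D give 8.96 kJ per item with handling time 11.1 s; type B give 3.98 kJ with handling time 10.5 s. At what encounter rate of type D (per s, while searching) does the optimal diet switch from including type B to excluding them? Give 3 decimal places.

0.080 per s

At the threshold, the rate on type D alone equals the profitability of type B: λ·8.96/(1 + λ·11.1) = 3.98/10.5 = 0.379.
Rearranging, λ(8.96 − 0.379×11.1) = 0.379, so λ = 0.379/4.753 = 0.07976 per s.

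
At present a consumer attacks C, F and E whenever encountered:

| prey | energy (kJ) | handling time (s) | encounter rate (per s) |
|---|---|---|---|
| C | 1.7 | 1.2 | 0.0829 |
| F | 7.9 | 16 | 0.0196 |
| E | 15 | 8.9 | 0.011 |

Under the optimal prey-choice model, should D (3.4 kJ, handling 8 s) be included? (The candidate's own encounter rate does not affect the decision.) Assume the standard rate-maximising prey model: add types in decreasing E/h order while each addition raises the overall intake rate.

Current rate: (0.0829×1.7 + 0.0196×7.9 + 0.011×15)/(1 + 0.0829×1.2 + 0.0196×16 + 0.011×8.9) = 0.3049 kJ/s.
D: E/h = 3.4/8 = 0.425 kJ/s.
0.425 > 0.3049, so adding D raises the average — include it.

Yes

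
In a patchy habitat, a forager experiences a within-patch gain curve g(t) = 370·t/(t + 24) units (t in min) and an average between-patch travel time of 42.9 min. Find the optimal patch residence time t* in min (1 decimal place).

By the marginal value theorem, leave when the instantaneous gain rate g'(t) equals the habitat-wide average g(t)/(T + t).
g'(t) = 370·24/(t + 24)². Setting 370·24/(t+24)² = 370t/[(t+24)(42.9+t)] gives 24(42.9+t) = t(t+24), so t² = 24×42.9 = 1030.
t* = √1030 = 32.09 min.

32.1 min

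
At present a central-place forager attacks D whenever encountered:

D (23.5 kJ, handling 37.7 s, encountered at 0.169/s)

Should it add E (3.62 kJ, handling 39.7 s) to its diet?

No

Current rate: (0.169×23.5)/(1 + 0.169×37.7) = 0.5388 kJ/s.
Profitability of E: 3.62/39.7 = 0.09118 kJ/s.
Since 0.09118 < R, time spent handling E is better spent searching.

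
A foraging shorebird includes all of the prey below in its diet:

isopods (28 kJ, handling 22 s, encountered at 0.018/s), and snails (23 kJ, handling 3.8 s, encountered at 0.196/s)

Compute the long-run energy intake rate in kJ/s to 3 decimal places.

R = (0.018×28 + 0.196×23) / (1 + 0.018×22 + 0.196×3.8) = 5.012/2.141 = 2.341 kJ/s.

2.341 kJ/s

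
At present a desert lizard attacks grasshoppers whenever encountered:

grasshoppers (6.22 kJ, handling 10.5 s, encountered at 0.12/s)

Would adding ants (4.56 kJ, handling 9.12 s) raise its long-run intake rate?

Yes

On grasshoppers alone, R = ΣλE/(1+Σλh) = 0.7464/2.26 = 0.3303 kJ/s.
Profitability of ants: 4.56/9.12 = 0.5 kJ/s.
0.5 > 0.3303, so adding ants raises the average — include it.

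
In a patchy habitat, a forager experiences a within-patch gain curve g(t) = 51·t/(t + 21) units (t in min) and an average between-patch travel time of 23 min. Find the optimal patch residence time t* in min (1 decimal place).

Optimal t* satisfies g'(t*) = g(t*)/(T + t*).
g'(t) = 51·21/(t + 21)². Setting 51·21/(t+21)² = 51t/[(t+21)(23+t)] gives 21(23+t) = t(t+21), so t² = 21×23 = 483.
t* = √483 = 21.98 min.

22.0 min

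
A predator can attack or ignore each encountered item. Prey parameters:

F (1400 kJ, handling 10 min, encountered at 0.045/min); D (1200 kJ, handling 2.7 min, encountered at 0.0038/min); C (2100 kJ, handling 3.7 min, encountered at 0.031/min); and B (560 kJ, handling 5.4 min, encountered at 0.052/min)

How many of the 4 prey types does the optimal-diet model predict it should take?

Profitabilities (E/h, kJ/min): C 568, D 444, F 140, B 104. Add prey in this order while the next type's profitability exceeds the intake rate on those already taken.
Rate on top 1: 58.4. D: 444 > 58.4 → include.
Rate on top 2: 61.92. F: 140 > 61.92 → include.
Rate on top 3: 84.23. B: 104 > 84.23 → include.
Optimal diet: C, D, F, B — 4 of 4 types.

4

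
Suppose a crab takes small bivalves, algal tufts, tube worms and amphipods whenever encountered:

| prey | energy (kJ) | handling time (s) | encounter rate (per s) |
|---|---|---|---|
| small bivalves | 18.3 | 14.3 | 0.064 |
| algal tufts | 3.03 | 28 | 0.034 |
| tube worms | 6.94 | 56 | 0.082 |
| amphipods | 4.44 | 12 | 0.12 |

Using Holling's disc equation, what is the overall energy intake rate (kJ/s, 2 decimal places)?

0.27 kJ/s

R = Σλ_iE_i / (1 + Σλ_ih_i)
Numerator: 0.064×18.3 + 0.034×3.03 + 0.082×6.94 + 0.12×4.44 = 2.376
Denominator: 1 + 0.064×14.3 + 0.034×28 + 0.082×56 + 0.12×12 = 8.899
R = 2.376/8.899 = 0.267 kJ/s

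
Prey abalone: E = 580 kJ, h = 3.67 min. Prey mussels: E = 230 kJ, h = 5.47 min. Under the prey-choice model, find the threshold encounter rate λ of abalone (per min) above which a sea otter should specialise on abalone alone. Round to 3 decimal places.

0.099 per min

At the threshold, the rate on abalone alone equals the profitability of mussels: λ·580/(1 + λ·3.67) = 230/5.47 = 42.05.
Rearranging, λ(580 − 42.05×3.67) = 42.05, so λ = 42.05/425.7 = 0.09878 per min.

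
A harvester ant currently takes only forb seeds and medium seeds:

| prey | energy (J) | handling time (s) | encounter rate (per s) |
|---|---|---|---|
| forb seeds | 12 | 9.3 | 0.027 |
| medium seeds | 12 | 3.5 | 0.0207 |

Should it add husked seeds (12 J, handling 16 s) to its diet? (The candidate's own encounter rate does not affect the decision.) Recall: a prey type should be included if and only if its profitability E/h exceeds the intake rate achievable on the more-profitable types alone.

Current rate: (0.027×12 + 0.0207×12)/(1 + 0.027×9.3 + 0.0207×3.5) = 0.4325 J/s.
husked seeds: E/h = 12/16 = 0.75 J/s.
Since 0.75 > R, including husked seeds increases the long-run rate.

Yes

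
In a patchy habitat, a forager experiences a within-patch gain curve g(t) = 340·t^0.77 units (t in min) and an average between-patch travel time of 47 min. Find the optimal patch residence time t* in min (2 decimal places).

By the marginal value theorem, leave when the instantaneous gain rate g'(t) equals the habitat-wide average g(t)/(T + t).
g'(t) = 0.77·340·t^-0.23. Setting 0.77·340·t^-0.23 = 340·t^0.77/(47+t) gives 0.77(47+t) = t, so 0.23·t = 0.77×47.
t* = 0.77×47/0.23 = 157.3 min.

157.35 min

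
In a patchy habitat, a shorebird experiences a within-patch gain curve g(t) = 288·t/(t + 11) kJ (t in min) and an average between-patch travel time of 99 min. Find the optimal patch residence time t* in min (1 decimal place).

33.0 min

Maximise g(t)/(T+t): set derivative to zero → g'(t)(T+t) = g(t).
g'(t) = 288·11/(t + 11)². Setting 288·11/(t+11)² = 288t/[(t+11)(99+t)] gives 11(99+t) = t(t+11), so t² = 11×99 = 1089.
t* = √1089 = 33 min.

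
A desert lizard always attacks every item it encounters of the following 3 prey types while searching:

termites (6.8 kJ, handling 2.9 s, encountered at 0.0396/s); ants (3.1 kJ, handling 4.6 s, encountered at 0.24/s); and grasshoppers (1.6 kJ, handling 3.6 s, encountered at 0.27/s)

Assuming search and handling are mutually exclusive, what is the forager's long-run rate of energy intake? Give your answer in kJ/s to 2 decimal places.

0.45 kJ/s

R = (0.0396×6.8 + 0.24×3.1 + 0.27×1.6) / (1 + 0.0396×2.9 + 0.24×4.6 + 0.27×3.6) = 1.445/3.191 = 0.4529 kJ/s.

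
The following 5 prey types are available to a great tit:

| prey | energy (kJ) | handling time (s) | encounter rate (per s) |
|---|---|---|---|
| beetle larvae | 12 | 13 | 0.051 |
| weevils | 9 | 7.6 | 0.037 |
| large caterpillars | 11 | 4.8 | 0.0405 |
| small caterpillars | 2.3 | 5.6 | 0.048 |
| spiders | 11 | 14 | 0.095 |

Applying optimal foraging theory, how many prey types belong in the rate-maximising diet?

Profitabilities (E/h, kJ/s): large caterpillars 2.29, weevils 1.18, beetle larvae 0.923, spiders 0.786, small caterpillars 0.411. Add prey in this order while the next type's profitability exceeds the intake rate on those already taken.
Rate on top 1: 0.373. weevils: 1.18 > 0.373 → include.
Rate on top 2: 0.5276. beetle larvae: 0.923 > 0.5276 → include.
Rate on top 3: 0.6502. spiders: 0.786 > 0.6502 → include.
Rate on top 4: 0.7022. small caterpillars: 0.411 < 0.7022 → exclude; stop.
Optimal diet: large caterpillars, weevils, beetle larvae, spiders — 4 of 5 types.

4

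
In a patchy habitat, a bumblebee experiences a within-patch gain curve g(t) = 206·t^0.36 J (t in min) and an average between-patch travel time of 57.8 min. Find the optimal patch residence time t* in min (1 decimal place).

32.5 min

Optimal t* satisfies g'(t*) = g(t*)/(T + t*).
g'(t) = 0.36·206·t^-0.64. Setting 0.36·206·t^-0.64 = 206·t^0.36/(57.8+t) gives 0.36(57.8+t) = t, so 0.64·t = 0.36×57.8.
t* = 0.36×57.8/0.64 = 32.51 min.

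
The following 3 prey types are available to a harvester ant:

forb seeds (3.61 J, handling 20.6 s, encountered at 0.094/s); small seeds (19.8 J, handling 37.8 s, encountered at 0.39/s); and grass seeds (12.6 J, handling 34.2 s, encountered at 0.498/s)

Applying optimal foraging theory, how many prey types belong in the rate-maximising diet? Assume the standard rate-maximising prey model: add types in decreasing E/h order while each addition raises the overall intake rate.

E/h in descending order: small seeds 0.524, grass seeds 0.368, forb seeds 0.175 J/s. The optimal diet is the largest prefix of this list for which every included type satisfies E_i/h_i > R on the types above it.
Rate on top 1: 0.4905. grass seeds: 0.368 < 0.4905 → exclude; stop.
Optimal diet: small seeds — 1 of 3 types.

1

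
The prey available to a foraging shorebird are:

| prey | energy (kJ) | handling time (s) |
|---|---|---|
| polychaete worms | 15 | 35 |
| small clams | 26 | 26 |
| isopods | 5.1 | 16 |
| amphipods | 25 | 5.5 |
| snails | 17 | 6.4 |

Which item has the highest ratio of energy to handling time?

Profitability E/h (kJ/s): polychaete worms = 15/35 = 0.429, small clams = 26/26 = 1, isopods = 5.1/16 = 0.319, amphipods = 25/5.5 = 4.55, snails = 17/6.4 = 2.66.
Ranked: amphipods > snails > small clams > polychaete worms > isopods.

amphipods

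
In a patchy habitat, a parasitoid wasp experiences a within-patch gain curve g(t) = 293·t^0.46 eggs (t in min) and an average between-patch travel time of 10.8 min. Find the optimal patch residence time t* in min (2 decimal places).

By the marginal value theorem, leave when the instantaneous gain rate g'(t) equals the habitat-wide average g(t)/(T + t).
g'(t) = 0.46·293·t^-0.54. Setting 0.46·293·t^-0.54 = 293·t^0.46/(10.8+t) gives 0.46(10.8+t) = t, so 0.54·t = 0.46×10.8.
t* = 0.46×10.8/0.54 = 9.2 min.

9.20 min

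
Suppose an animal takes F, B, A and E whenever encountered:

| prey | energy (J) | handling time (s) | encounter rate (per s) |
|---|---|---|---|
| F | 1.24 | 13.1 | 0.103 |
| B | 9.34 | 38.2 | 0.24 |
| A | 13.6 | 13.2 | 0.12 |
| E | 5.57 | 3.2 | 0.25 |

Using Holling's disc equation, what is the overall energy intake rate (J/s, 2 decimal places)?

Energy encountered per unit search time: 0.103×1.24 + 0.24×9.34 + 0.12×13.6 + 0.25×5.57 = 5.394 J/s.
Handling time per unit search time: 0.103×13.1 + 0.24×38.2 + 0.12×13.2 + 0.25×3.2 = 12.9.
Rate = 5.394/(1 + 12.9) = 0.388 J/s.

0.39 J/s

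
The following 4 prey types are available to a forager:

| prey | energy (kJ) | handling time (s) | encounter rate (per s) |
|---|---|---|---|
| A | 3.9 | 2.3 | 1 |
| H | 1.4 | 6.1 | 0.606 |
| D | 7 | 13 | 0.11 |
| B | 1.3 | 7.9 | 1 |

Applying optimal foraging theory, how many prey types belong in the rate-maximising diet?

Rank by E/h (kJ/s): A 1.7, D 0.538, H 0.23, B 0.165. Include each in turn until the next type's E/h falls below the running intake rate.
Rate on top 1: 1.182. D: 0.538 < 1.182 → exclude; stop.
Optimal diet: A — 1 of 4 types.

1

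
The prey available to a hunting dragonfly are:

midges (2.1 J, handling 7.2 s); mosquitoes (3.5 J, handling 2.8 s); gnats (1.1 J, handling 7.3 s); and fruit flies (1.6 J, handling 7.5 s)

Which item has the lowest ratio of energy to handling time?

gnats

Profitability E/h (J/s): midges = 2.1/7.2 = 0.292, mosquitoes = 3.5/2.8 = 1.25, gnats = 1.1/7.3 = 0.151, fruit flies = 1.6/7.5 = 0.213.
Ranked: mosquitoes > midges > fruit flies > gnats.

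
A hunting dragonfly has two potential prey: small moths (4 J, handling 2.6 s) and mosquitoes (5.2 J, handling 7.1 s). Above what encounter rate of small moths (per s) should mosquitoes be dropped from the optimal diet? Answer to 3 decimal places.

0.349 per s

At the threshold, the rate on small moths alone equals the profitability of mosquitoes: λ·4/(1 + λ·2.6) = 5.2/7.1 = 0.7324.
Rearranging, λ(4 − 0.7324×2.6) = 0.7324, so λ = 0.7324/2.096 = 0.3495 per s.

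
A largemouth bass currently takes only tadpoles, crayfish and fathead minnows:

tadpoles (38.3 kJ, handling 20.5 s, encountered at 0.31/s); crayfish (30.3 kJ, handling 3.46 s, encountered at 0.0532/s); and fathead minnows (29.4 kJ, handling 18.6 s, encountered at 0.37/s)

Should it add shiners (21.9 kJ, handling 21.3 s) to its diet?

No

Intake rate on the current diet: R = (0.31×38.3 + 0.0532×30.3 + 0.37×29.4) / (1 + 0.31×20.5 + 0.0532×3.46 + 0.37×18.6) = 24.36/14.42 = 1.689 kJ/s.
shiners: E/h = 21.9/21.3 = 1.028 kJ/s.
Since 1.028 < R, time spent handling shiners is better spent searching.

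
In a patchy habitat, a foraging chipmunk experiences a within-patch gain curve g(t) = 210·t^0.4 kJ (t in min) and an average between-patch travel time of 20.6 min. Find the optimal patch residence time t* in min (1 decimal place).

By the marginal value theorem, leave when the instantaneous gain rate g'(t) equals the habitat-wide average g(t)/(T + t).
g'(t) = 0.4·210·t^-0.6. Setting 0.4·210·t^-0.6 = 210·t^0.4/(20.6+t) gives 0.4(20.6+t) = t, so 0.60·t = 0.4×20.6.
t* = 0.4×20.6/0.60 = 13.73 min.

13.7 min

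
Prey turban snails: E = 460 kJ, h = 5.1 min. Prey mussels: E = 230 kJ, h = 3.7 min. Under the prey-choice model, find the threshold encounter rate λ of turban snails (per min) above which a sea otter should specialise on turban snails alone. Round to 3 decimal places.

The zero-one rule: include mussels iff E₂/h₂ > λE₁/(1+λh₁). Equality gives the switch point.
λE₁h₂ = E₂ + λE₂h₁ ⇒ λ = E₂/(E₁h₂ − E₂h₁) = 230/(1702 − 1173) = 0.4348 per min.

0.435 per min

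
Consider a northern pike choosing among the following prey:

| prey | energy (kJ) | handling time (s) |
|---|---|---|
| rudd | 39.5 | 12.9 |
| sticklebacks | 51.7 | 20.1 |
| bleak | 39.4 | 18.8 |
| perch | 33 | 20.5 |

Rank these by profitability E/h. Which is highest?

rudd

In descending order of E/h:
rudd: 39.5/12.9 = 3.06 kJ/s
sticklebacks: 51.7/20.1 = 2.57 kJ/s
bleak: 39.4/18.8 = 2.1 kJ/s
perch: 33/20.5 = 1.61 kJ/s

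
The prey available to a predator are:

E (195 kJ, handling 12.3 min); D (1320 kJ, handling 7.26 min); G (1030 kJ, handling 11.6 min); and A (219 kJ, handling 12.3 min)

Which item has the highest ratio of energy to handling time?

In descending order of E/h:
D: 1320/7.26 = 182 kJ/min
G: 1030/11.6 = 88.8 kJ/min
A: 219/12.3 = 17.8 kJ/min
E: 195/12.3 = 15.9 kJ/min

D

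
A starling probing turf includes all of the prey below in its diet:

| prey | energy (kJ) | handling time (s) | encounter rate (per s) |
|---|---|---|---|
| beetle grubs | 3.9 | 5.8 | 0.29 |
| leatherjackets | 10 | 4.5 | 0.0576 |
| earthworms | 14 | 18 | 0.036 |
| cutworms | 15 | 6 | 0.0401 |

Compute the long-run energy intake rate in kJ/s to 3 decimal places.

0.734 kJ/s

R = Σλ_iE_i / (1 + Σλ_ih_i)
Numerator: 0.29×3.9 + 0.0576×10 + 0.036×14 + 0.0401×15 = 2.812
Denominator: 1 + 0.29×5.8 + 0.0576×4.5 + 0.036×18 + 0.0401×6 = 3.83
R = 2.812/3.83 = 0.7344 kJ/s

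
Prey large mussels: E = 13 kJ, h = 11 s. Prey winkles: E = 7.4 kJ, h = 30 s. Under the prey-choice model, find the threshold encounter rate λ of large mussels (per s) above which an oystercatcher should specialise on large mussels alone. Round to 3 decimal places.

At the threshold, the rate on large mussels alone equals the profitability of winkles: λ·13/(1 + λ·11) = 7.4/30 = 0.2467.
Rearranging, λ(13 − 0.2467×11) = 0.2467, so λ = 0.2467/10.29 = 0.02398 per s.

0.024 per s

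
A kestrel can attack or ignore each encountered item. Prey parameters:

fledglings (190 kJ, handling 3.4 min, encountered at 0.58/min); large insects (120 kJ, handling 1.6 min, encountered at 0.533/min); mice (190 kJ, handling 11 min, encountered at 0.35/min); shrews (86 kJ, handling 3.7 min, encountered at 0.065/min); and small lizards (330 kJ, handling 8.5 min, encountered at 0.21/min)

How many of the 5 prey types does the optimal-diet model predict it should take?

2

Profitabilities (E/h, kJ/min): large insects 75, fledglings 55.9, small lizards 38.8, shrews 23.2, mice 17.3. Add prey in this order while the next type's profitability exceeds the intake rate on those already taken.
Rate on top 1: 34.52. fledglings: 55.9 > 34.52 → include.
Rate on top 2: 45.53. small lizards: 38.8 < 45.53 → exclude; stop.
Optimal diet: large insects, fledglings — 2 of 5 types.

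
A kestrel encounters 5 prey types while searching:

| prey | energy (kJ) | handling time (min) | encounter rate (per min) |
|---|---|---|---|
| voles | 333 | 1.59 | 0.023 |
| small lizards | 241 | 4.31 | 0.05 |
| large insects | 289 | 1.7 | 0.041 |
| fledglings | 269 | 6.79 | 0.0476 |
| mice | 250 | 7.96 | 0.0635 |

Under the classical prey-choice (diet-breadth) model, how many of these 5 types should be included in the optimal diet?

5

Profitabilities (E/h, kJ/min): voles 209, large insects 170, small lizards 55.9, fledglings 39.6, mice 31.4. Add prey in this order while the next type's profitability exceeds the intake rate on those already taken.
Rate on top 1: 7.389. large insects: 170 > 7.389 → include.
Rate on top 2: 17.63. small lizards: 55.9 > 17.63 → include.
Rate on top 3: 23.88. fledglings: 39.6 > 23.88 → include.
Rate on top 4: 26.97. mice: 31.4 > 26.97 → include.
Optimal diet: voles, large insects, small lizards, fledglings, mice — 5 of 5 types.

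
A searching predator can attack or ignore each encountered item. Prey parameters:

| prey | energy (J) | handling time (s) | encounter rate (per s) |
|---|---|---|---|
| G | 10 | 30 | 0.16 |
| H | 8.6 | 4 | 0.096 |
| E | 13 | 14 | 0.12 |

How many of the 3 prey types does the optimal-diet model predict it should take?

Profitabilities (E/h, J/s): H 2.15, E 0.929, G 0.333. Add prey in this order while the next type's profitability exceeds the intake rate on those already taken.
Rate on top 1: 0.5965. E: 0.929 > 0.5965 → include.
Rate on top 2: 0.7786. G: 0.333 < 0.7786 → exclude; stop.
Optimal diet: H, E — 2 of 3 types.

2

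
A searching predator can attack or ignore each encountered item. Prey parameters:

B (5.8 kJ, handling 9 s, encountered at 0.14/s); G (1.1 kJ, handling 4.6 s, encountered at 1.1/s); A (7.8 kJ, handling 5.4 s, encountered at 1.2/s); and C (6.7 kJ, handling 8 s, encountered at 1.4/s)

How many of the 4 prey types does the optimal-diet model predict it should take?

1

Profitabilities (E/h, kJ/s): A 1.44, C 0.838, B 0.644, G 0.239. Add prey in this order while the next type's profitability exceeds the intake rate on those already taken.
Rate on top 1: 1.251. C: 0.838 < 1.251 → exclude; stop.
Optimal diet: A — 1 of 4 types.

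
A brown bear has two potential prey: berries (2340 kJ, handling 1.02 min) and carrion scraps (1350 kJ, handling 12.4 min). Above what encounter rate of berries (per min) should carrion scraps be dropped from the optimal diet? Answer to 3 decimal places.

The zero-one rule: include carrion scraps iff E₂/h₂ > λE₁/(1+λh₁). Equality gives the switch point.
λE₁h₂ = E₂ + λE₂h₁ ⇒ λ = E₂/(E₁h₂ − E₂h₁) = 1350/(2.902e+04 − 1377) = 0.04884 per min.

0.049 per min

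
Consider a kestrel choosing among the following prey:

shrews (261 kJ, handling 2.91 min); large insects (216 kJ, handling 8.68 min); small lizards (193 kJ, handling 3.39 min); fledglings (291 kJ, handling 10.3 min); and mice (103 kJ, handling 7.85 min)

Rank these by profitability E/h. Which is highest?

Profitability E/h (kJ/min): shrews = 261/2.91 = 89.7, large insects = 216/8.68 = 24.9, small lizards = 193/3.39 = 56.9, fledglings = 291/10.3 = 28.3, mice = 103/7.85 = 13.1.
Ranked: shrews > small lizards > fledglings > large insects > mice.

shrews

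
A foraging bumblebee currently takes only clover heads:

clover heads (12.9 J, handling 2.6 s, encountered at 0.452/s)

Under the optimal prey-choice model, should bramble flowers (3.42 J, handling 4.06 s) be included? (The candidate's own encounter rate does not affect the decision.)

Current rate: (0.452×12.9)/(1 + 0.452×2.6) = 2.681 J/s.
Profitability of bramble flowers: 3.42/4.06 = 0.8424 J/s.
0.8424 < 2.681, so adding bramble flowers would lower the average — exclude it.

No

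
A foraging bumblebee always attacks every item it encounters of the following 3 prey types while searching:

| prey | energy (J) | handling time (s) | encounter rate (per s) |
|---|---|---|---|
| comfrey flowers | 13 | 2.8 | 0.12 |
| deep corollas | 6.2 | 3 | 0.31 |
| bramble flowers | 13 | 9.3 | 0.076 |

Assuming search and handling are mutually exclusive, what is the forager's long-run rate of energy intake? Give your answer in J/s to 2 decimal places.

Energy encountered per unit search time: 0.12×13 + 0.31×6.2 + 0.076×13 = 4.47 J/s.
Handling time per unit search time: 0.12×2.8 + 0.31×3 + 0.076×9.3 = 1.973.
Rate = 4.47/(1 + 1.973) = 1.504 J/s.

1.50 J/s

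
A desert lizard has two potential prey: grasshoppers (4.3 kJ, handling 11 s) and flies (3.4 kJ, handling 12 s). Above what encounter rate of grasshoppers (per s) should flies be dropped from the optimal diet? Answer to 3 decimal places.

0.239 per s

Drop flies once their profitability E₂/h₂ falls below the rate achievable on grasshoppers alone: E₂/h₂ = λE₁/(1 + λh₁).
Solve for λ: λE₁h₂ = E₂(1 + λh₁) → λ(E₁h₂ − E₂h₁) = E₂ → λ = E₂/(E₁h₂ − E₂h₁).
λ = 3.4/(4.3×12 − 3.4×11) = 3.4/14.2 = 0.2394 per s.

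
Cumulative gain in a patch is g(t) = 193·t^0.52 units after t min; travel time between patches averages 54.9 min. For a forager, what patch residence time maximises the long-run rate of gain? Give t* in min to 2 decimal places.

Maximise g(t)/(T+t): set derivative to zero → g'(t)(T+t) = g(t).
g'(t) = 0.52·193·t^-0.48. Setting 0.52·193·t^-0.48 = 193·t^0.52/(54.9+t) gives 0.52(54.9+t) = t, so 0.48·t = 0.52×54.9.
t* = 0.52×54.9/0.48 = 59.48 min.

59.48 min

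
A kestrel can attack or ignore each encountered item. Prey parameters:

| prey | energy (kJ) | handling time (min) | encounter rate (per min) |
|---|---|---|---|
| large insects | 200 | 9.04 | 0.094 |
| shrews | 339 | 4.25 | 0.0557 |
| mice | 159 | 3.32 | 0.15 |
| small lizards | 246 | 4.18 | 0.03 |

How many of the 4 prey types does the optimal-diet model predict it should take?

3

Profitabilities (E/h, kJ/min): shrews 79.8, small lizards 58.9, mice 47.9, large insects 22.1. Add prey in this order while the next type's profitability exceeds the intake rate on those already taken.
Rate on top 1: 15.27. small lizards: 58.9 > 15.27 → include.
Rate on top 2: 19.28. mice: 47.9 > 19.28 → include.
Rate on top 3: 26.94. large insects: 22.1 < 26.94 → exclude; stop.
Optimal diet: shrews, small lizards, mice — 3 of 4 types.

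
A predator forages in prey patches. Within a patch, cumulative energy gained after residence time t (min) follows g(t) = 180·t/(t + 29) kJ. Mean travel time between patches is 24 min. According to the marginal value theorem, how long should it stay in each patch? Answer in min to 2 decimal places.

Optimal t* satisfies g'(t*) = g(t*)/(T + t*).
g'(t) = 180·29/(t + 29)². Setting 180·29/(t+29)² = 180t/[(t+29)(24+t)] gives 29(24+t) = t(t+29), so t² = 29×24 = 696.
t* = √696 = 26.38 min.

26.38 min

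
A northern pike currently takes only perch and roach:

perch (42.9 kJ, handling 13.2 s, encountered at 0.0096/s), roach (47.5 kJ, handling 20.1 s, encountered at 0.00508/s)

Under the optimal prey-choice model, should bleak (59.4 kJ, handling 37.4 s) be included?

Current rate: (0.0096×42.9 + 0.00508×47.5)/(1 + 0.0096×13.2 + 0.00508×20.1) = 0.5315 kJ/s.
Profitability of bleak: 59.4/37.4 = 1.588 kJ/s.
1.588 > 0.5315, so adding bleak raises the average — include it.

Yes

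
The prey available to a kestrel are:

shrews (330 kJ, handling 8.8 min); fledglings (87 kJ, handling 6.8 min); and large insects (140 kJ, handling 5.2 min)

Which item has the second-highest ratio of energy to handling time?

large insects

In descending order of E/h:
shrews: 330/8.8 = 37.5 kJ/min
large insects: 140/5.2 = 26.9 kJ/min
fledglings: 87/6.8 = 12.8 kJ/min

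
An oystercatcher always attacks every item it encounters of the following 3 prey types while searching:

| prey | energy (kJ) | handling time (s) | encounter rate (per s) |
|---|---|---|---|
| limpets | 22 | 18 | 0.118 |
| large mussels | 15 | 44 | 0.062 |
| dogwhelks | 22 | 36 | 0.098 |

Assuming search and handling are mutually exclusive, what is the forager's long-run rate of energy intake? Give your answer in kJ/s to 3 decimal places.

R = (0.118×22 + 0.062×15 + 0.098×22) / (1 + 0.118×18 + 0.062×44 + 0.098×36) = 5.682/9.38 = 0.6058 kJ/s.

0.606 kJ/s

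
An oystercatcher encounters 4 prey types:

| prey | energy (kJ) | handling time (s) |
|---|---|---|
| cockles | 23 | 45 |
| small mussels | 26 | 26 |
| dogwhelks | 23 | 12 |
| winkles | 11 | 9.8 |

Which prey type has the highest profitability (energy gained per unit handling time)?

dogwhelks

In descending order of E/h:
dogwhelks: 23/12 = 1.92 kJ/s
winkles: 11/9.8 = 1.12 kJ/s
small mussels: 26/26 = 1 kJ/s
cockles: 23/45 = 0.511 kJ/s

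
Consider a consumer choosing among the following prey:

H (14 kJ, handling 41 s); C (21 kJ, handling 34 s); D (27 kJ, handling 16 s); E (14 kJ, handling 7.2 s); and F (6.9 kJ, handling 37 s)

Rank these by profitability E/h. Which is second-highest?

D

In descending order of E/h:
E: 14/7.2 = 1.94 kJ/s
D: 27/16 = 1.69 kJ/s
C: 21/34 = 0.618 kJ/s
H: 14/41 = 0.341 kJ/s
F: 6.9/37 = 0.186 kJ/s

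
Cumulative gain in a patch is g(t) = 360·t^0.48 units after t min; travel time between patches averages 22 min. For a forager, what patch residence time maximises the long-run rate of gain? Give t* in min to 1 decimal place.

By the marginal value theorem, leave when the instantaneous gain rate g'(t) equals the habitat-wide average g(t)/(T + t).
g'(t) = 0.48·360·t^-0.52. Setting 0.48·360·t^-0.52 = 360·t^0.48/(22+t) gives 0.48(22+t) = t, so 0.52·t = 0.48×22.
t* = 0.48×22/0.52 = 20.31 min.

20.3 min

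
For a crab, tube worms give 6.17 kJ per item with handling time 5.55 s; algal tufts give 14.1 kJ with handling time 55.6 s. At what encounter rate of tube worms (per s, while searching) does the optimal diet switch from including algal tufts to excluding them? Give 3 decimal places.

Drop algal tufts once their profitability E₂/h₂ falls below the rate achievable on tube worms alone: E₂/h₂ = λE₁/(1 + λh₁).
Solve for λ: λE₁h₂ = E₂(1 + λh₁) → λ(E₁h₂ − E₂h₁) = E₂ → λ = E₂/(E₁h₂ − E₂h₁).
λ = 14.1/(6.17×55.6 − 14.1×5.55) = 14.1/264.8 = 0.05325 per s.

0.053 per s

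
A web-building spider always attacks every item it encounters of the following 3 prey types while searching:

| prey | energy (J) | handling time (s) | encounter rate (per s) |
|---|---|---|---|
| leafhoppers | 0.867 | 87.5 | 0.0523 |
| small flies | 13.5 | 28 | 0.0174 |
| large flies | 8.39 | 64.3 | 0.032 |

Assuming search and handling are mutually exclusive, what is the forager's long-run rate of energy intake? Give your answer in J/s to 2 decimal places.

0.07 J/s

R = (0.0523×0.867 + 0.0174×13.5 + 0.032×8.39) / (1 + 0.0523×87.5 + 0.0174×28 + 0.032×64.3) = 0.5487/8.121 = 0.06757 J/s.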